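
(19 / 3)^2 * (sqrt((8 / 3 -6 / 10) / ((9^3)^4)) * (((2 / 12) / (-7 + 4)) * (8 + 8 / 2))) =-722 * sqrt(465) / 215233605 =-0.00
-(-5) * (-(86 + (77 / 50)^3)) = -11206533 / 25000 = -448.26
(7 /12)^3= 343 /1728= 0.20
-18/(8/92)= -207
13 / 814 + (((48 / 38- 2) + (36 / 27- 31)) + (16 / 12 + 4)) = -1162465 / 46398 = -25.05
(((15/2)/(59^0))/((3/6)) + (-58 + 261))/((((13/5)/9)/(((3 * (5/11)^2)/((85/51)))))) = 441450/1573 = 280.64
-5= -5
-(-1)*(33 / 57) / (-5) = -11 / 95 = -0.12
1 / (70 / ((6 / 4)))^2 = 9 / 19600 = 0.00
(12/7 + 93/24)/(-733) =-313/41048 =-0.01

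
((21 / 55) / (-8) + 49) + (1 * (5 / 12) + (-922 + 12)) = -1136033 / 1320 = -860.63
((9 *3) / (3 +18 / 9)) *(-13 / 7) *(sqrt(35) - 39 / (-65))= -65.35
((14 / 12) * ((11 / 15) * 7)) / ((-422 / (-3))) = 539 / 12660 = 0.04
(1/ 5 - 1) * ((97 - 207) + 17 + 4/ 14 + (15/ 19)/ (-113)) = 5574032/ 75145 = 74.18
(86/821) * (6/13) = 516/10673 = 0.05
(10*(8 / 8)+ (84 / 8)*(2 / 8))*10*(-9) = -4545 / 4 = -1136.25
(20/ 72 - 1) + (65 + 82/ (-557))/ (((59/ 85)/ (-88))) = -4864027939/ 591534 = -8222.74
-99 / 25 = -3.96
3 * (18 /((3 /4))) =72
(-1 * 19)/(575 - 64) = -19/511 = -0.04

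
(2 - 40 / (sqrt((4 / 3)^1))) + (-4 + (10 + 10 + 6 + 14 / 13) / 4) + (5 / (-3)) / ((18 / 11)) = 2633 / 702 - 20* sqrt(3) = -30.89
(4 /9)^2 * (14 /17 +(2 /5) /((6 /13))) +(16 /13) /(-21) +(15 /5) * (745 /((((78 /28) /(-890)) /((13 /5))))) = -3489561349324 /1879605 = -1856539.72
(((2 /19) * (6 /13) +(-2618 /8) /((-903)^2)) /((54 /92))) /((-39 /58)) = -3698639729 /30297220317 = -0.12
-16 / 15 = -1.07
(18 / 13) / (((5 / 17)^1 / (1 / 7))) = 306 / 455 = 0.67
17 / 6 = 2.83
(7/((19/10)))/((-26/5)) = -175/247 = -0.71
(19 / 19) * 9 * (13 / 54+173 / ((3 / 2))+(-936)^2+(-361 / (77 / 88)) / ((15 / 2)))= 1655935907 / 210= 7885409.08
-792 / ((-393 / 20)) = 5280 / 131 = 40.31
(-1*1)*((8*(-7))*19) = 1064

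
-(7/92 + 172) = -15831/92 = -172.08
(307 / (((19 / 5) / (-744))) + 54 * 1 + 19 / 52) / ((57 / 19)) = -59332367 / 2964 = -20017.67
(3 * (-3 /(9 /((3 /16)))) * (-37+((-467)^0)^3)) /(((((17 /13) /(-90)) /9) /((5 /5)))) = -4181.03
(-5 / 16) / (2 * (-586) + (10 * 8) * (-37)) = 5 / 66112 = 0.00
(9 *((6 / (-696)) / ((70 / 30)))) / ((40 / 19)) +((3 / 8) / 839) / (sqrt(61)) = -513 / 32480 +3 *sqrt(61) / 409432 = -0.02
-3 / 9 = -1 / 3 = -0.33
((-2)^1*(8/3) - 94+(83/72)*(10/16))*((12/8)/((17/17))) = -56801/384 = -147.92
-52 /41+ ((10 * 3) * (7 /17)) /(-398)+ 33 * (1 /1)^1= 4396978 /138703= 31.70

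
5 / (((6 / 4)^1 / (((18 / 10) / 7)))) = 6 / 7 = 0.86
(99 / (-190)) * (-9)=891 / 190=4.69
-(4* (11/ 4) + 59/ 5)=-114/ 5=-22.80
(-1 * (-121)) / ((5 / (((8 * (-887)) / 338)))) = -429308 / 845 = -508.06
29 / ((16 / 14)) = 25.38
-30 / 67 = -0.45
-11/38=-0.29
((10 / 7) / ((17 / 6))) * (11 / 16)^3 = 19965 / 121856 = 0.16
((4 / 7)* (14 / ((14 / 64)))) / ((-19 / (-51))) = 98.17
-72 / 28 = -18 / 7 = -2.57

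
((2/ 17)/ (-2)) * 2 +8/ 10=58/ 85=0.68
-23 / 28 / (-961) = 23 / 26908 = 0.00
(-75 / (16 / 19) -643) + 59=-10769 / 16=-673.06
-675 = -675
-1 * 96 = -96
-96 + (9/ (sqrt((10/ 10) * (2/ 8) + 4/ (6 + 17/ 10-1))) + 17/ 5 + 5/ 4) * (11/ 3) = -1579/ 20 + 66 * sqrt(15209)/ 227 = -43.09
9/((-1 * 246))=-3/82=-0.04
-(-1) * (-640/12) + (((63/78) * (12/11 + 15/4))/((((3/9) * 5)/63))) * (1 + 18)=47272429/17160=2754.80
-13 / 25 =-0.52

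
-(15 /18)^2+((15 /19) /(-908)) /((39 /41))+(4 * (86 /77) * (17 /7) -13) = -1547973593 /543981438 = -2.85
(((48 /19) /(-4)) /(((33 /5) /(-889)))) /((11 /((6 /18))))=17780 /6897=2.58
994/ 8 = 497/ 4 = 124.25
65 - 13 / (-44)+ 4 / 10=14453 / 220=65.70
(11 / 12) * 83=913 / 12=76.08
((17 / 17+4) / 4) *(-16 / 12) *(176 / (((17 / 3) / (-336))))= 295680 / 17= 17392.94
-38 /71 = -0.54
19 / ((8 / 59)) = 1121 / 8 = 140.12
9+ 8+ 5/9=158/9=17.56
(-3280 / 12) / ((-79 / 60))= 16400 / 79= 207.59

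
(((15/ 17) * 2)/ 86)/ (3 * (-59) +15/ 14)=-70/ 600151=-0.00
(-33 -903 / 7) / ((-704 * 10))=81 / 3520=0.02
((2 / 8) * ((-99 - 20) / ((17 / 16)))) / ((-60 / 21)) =49 / 5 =9.80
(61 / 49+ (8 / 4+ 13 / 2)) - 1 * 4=563 / 98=5.74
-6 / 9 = -2 / 3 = -0.67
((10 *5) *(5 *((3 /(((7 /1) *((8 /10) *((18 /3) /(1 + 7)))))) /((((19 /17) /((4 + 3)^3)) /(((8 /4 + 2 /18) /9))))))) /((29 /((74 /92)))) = 19263125 /54027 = 356.55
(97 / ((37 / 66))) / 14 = 12.36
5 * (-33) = -165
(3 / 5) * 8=24 / 5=4.80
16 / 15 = 1.07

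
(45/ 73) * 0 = 0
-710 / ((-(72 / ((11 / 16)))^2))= 42955 / 663552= 0.06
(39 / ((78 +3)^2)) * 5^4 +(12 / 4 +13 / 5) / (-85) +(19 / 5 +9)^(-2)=13916414219 / 3807129600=3.66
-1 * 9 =-9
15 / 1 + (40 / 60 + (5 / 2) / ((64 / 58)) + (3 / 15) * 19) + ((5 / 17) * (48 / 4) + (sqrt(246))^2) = 4426991 / 16320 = 271.26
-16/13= -1.23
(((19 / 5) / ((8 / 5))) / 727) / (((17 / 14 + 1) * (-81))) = -133 / 7301988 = -0.00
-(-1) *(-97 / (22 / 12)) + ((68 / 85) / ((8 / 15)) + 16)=-779 / 22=-35.41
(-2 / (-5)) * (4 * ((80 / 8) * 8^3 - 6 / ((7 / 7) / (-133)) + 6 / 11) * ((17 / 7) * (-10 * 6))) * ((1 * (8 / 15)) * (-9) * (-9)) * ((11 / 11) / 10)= -5961023.70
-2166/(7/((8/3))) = -5776/7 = -825.14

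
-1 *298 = -298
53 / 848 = 1 / 16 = 0.06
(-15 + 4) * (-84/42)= 22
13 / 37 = 0.35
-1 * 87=-87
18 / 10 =9 / 5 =1.80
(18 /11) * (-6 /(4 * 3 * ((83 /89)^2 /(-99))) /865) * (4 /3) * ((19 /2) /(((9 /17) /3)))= 46052694 /5958985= 7.73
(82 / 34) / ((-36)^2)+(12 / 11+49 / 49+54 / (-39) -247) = -775961177 / 3150576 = -246.29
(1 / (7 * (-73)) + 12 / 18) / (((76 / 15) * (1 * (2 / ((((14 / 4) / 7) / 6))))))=5095 / 932064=0.01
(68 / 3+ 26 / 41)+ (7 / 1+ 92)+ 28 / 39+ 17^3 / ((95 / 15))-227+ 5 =6853504 / 10127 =676.76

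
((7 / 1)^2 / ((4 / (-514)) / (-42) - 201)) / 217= -37779 / 33628676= -0.00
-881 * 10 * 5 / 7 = -44050 / 7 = -6292.86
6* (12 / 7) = 72 / 7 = 10.29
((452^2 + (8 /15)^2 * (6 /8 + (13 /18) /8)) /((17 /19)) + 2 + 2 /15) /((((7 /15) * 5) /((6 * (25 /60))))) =244652.32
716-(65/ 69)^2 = 3404651/ 4761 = 715.11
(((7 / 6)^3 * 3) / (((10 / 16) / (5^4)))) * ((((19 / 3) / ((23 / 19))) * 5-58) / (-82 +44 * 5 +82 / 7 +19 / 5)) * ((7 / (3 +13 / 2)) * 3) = -46156223750 / 21132009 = -2184.19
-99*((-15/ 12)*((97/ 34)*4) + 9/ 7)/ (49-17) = 305811/ 7616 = 40.15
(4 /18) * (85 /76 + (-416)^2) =13152341 /342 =38457.14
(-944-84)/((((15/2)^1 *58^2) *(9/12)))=-2056/37845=-0.05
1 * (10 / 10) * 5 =5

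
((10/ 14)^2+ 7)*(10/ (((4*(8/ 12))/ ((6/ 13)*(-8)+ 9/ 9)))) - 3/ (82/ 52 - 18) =-419886/ 5551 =-75.64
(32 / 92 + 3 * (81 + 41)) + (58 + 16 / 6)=29464 / 69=427.01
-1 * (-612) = 612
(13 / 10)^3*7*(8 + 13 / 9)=261443 / 1800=145.25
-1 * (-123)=123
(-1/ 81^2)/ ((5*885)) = -1/ 29032425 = -0.00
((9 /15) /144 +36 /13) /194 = 0.01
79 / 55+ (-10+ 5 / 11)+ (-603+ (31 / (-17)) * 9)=-586732 / 935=-627.52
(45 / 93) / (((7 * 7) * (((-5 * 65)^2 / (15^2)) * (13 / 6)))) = 162 / 16686215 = 0.00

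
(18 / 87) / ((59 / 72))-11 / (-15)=0.99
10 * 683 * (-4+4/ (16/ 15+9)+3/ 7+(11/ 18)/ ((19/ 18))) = -355965940/ 20083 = -17724.74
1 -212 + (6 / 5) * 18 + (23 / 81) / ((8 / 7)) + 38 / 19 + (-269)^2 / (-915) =-52618607 / 197640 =-266.23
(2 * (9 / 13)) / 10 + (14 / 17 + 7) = 8798 / 1105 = 7.96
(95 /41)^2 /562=9025 /944722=0.01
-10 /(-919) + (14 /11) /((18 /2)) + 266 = 24214802 /90981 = 266.15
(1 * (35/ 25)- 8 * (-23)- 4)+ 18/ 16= 7301/ 40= 182.52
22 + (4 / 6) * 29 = 41.33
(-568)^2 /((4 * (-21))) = -80656 /21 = -3840.76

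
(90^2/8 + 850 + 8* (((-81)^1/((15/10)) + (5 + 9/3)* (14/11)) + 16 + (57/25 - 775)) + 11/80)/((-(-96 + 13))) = -19983339/365200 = -54.72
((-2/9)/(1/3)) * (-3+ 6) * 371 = -742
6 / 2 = 3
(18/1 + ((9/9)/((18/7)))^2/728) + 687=23755687/33696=705.00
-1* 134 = -134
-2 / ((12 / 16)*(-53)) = 8 / 159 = 0.05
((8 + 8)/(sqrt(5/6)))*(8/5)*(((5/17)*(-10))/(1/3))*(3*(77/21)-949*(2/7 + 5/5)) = 6500352*sqrt(30)/119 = 299192.39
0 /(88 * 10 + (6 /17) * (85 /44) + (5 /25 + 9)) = 0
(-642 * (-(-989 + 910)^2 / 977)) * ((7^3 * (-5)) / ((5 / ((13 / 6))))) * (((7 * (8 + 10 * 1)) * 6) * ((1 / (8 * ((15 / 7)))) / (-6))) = 437716348251 / 19540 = 22401041.36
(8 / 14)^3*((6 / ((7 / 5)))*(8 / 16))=960 / 2401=0.40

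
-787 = -787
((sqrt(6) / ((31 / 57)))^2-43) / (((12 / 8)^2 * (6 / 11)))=-18.51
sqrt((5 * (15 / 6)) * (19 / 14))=5 * sqrt(133) / 14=4.12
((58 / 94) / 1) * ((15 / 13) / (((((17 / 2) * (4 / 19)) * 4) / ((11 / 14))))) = 90915 / 1163344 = 0.08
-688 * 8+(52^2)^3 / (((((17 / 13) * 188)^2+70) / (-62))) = -103606366658688 / 5113123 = -20262834.80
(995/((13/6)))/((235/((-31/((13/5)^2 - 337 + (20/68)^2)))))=267426150/1457454349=0.18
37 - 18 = 19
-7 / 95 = -0.07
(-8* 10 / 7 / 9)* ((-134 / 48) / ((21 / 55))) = 36850 / 3969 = 9.28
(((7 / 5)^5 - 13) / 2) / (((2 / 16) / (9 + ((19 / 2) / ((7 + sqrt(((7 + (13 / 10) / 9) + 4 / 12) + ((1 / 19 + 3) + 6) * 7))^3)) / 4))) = -42630333737611467564 / 162916847932165625 - 86481328753782 * sqrt(23017930) / 32583369586433125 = -274.40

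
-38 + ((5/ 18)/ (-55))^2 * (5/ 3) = -4469251/ 117612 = -38.00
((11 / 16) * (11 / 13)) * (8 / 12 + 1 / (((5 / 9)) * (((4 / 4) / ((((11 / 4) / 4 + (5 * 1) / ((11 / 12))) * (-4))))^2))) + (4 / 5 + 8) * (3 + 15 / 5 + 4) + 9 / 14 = 251968909 / 349440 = 721.06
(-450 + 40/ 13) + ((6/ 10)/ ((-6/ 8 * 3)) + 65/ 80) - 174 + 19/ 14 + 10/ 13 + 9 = -13306039/ 21840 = -609.25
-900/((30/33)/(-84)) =83160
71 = 71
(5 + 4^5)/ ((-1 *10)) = -1029/ 10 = -102.90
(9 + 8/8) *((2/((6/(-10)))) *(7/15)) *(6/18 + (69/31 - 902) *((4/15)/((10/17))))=6339.89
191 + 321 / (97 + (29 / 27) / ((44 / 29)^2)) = 194.29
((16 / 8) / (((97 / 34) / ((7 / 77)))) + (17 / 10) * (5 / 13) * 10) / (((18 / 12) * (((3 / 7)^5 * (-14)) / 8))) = -1759049432 / 10111959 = -173.96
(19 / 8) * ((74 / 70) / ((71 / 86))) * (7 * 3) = 90687 / 1420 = 63.86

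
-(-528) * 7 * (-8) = -29568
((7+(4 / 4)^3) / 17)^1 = 8 / 17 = 0.47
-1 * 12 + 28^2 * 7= 5476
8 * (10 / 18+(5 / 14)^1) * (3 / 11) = 460 / 231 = 1.99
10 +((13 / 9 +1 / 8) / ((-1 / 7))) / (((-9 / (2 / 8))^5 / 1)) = 43535647511 / 4353564672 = 10.00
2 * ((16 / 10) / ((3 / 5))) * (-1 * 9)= -48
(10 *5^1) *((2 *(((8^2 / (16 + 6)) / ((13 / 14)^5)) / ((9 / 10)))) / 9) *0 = 0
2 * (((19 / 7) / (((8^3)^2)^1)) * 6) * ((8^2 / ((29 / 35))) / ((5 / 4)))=57 / 7424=0.01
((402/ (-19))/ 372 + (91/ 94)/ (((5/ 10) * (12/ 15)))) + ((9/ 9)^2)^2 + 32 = 3915853/ 110732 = 35.36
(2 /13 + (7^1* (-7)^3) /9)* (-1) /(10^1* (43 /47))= 293233 /10062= 29.14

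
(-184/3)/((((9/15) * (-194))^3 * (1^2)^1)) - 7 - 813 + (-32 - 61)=-67494903494/73926513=-913.00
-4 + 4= 0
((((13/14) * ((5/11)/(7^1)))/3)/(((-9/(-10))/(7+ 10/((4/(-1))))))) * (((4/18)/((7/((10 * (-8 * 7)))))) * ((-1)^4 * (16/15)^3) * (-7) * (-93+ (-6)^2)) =-16187392/18711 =-865.13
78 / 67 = 1.16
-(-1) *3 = 3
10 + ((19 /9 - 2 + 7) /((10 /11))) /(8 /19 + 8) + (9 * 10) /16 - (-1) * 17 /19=596743 /34200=17.45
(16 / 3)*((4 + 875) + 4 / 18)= 126608 / 27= 4689.19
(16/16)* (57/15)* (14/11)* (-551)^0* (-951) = -252966/55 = -4599.38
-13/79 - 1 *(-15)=1172/79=14.84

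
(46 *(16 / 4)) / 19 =184 / 19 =9.68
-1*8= -8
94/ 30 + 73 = 1142/ 15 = 76.13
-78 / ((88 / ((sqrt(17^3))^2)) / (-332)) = 15903381 / 11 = 1445761.91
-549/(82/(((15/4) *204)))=-419985/82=-5121.77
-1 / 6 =-0.17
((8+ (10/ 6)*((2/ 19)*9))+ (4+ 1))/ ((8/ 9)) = 2493/ 152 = 16.40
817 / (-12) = -817 / 12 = -68.08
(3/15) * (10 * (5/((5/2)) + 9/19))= 94/19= 4.95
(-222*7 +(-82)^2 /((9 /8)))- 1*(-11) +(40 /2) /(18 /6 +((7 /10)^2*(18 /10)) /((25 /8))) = 136622695 /30771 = 4439.98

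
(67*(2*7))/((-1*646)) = -469/323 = -1.45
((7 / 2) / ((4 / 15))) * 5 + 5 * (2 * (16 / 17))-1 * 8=67.04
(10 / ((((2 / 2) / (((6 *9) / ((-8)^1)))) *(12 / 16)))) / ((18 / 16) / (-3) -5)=16.74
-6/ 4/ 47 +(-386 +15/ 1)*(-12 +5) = 244115/ 94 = 2596.97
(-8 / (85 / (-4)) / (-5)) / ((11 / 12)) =-384 / 4675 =-0.08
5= 5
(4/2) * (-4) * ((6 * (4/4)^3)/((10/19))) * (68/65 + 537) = -15947688/325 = -49069.81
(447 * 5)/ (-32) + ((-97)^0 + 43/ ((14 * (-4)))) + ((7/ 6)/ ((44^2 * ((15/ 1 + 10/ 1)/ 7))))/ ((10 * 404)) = -571686158657/ 8212512000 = -69.61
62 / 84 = 31 / 42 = 0.74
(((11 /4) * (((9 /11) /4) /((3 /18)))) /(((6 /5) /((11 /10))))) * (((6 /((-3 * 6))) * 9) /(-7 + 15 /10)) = 27 /16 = 1.69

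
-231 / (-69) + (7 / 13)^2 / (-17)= 3.33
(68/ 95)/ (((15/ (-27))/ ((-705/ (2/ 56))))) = 2416176/ 95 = 25433.43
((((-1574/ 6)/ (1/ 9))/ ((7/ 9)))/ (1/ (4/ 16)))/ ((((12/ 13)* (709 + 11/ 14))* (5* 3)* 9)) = -10231/ 1192440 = -0.01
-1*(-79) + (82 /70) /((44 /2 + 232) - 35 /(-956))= 671544331 /8500065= 79.00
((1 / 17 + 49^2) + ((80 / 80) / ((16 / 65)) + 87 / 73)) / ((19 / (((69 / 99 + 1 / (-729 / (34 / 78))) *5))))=6503541079595 / 14748240078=440.97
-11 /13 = -0.85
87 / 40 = 2.18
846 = 846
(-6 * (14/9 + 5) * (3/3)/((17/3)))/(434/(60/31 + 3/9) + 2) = -12449/346664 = -0.04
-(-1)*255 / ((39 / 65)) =425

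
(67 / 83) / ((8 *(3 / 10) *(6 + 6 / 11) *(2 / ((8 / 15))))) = 737 / 53784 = 0.01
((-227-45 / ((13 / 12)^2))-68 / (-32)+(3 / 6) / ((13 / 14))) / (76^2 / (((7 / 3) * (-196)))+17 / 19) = 2314466931 / 103396904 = 22.38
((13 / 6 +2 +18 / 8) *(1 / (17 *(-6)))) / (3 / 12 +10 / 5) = -77 / 2754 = -0.03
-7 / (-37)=7 / 37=0.19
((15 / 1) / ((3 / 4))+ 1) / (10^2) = 21 / 100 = 0.21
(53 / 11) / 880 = 53 / 9680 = 0.01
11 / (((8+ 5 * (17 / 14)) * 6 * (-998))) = -77 / 589818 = -0.00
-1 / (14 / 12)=-0.86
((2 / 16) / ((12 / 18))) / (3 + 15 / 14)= 7 / 152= 0.05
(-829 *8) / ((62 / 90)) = -9627.10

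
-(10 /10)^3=-1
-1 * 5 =-5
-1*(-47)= 47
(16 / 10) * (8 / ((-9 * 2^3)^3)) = -1 / 29160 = -0.00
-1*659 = -659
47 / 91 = 0.52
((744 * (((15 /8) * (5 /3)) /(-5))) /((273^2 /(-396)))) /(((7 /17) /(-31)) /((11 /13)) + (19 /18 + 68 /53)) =113150715480 /106380152333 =1.06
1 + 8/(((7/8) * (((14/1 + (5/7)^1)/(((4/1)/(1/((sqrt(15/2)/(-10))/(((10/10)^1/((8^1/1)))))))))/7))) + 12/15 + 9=-27.32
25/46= 0.54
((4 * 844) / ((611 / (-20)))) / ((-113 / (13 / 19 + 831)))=1066951040 / 1311817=813.34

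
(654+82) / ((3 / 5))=3680 / 3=1226.67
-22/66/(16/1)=-1/48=-0.02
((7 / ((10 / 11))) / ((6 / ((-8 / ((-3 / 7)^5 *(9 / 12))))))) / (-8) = -1294139 / 10935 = -118.35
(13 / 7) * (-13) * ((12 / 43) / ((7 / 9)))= -18252 / 2107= -8.66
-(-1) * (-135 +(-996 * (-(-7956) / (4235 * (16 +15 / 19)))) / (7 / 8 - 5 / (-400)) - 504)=-14667335721 / 19183703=-764.57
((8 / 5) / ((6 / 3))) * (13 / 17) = 52 / 85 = 0.61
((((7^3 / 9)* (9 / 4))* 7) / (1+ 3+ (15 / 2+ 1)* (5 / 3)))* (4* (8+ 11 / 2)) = 194481 / 109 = 1784.23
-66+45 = -21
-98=-98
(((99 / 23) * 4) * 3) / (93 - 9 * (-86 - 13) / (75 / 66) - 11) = 7425 / 124499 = 0.06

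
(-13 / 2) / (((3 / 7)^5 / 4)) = -436982 / 243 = -1798.28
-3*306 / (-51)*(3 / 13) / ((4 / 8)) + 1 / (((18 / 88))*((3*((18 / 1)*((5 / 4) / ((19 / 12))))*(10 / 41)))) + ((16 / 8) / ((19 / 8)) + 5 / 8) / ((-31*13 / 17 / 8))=8.28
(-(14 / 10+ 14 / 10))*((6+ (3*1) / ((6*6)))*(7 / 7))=-511 / 30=-17.03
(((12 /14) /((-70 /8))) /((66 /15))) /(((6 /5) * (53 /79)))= -0.03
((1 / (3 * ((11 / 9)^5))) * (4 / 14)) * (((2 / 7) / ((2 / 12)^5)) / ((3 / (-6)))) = -155.16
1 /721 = 0.00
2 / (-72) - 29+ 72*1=1547 / 36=42.97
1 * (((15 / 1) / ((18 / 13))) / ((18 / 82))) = 2665 / 54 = 49.35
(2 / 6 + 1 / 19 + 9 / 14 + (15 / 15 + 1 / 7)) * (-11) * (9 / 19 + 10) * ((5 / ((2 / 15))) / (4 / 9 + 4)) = -2111.07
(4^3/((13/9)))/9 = 4.92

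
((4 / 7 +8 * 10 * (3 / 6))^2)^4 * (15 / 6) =105800258559305482240 / 5764801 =18352803255360.50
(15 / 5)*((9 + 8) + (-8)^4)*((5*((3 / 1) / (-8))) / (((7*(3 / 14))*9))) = -6855 / 4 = -1713.75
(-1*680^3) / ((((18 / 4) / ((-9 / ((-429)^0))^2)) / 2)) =-11319552000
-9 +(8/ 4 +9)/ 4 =-6.25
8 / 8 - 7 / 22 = 15 / 22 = 0.68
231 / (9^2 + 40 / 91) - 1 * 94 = -675613 / 7411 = -91.16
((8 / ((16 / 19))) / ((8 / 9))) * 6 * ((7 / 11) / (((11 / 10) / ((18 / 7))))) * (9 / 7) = 207765 / 1694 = 122.65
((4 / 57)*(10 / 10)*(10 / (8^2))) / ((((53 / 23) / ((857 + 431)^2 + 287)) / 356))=5660743095 / 2014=2810696.67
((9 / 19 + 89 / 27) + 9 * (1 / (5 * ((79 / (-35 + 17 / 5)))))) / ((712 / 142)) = 694309 / 1141425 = 0.61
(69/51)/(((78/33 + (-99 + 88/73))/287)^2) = 1221582267983/99829272737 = 12.24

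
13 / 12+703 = 8449 / 12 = 704.08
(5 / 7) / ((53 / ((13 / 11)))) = 65 / 4081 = 0.02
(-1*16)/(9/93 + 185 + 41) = -0.07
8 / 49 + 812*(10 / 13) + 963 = 1011415 / 637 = 1587.78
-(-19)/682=19/682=0.03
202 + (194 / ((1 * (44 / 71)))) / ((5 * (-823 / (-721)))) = 23252587 / 90530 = 256.85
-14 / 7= -2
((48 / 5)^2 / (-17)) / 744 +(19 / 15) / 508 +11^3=26724653461 / 20078700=1331.00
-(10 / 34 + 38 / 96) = -563 / 816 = -0.69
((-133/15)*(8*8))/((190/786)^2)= -23064384/2375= -9711.32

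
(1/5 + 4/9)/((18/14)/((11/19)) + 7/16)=35728/147375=0.24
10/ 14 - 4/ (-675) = 3403/ 4725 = 0.72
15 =15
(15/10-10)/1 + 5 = -7/2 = -3.50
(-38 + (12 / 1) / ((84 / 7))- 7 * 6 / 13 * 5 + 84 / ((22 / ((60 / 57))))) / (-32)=133499 / 86944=1.54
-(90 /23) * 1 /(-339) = 0.01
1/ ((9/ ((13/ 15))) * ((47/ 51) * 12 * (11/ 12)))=221/ 23265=0.01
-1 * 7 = -7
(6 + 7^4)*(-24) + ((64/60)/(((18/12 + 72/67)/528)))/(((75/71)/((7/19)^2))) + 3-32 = -2698059982099/46704375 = -57768.89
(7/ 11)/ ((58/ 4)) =14/ 319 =0.04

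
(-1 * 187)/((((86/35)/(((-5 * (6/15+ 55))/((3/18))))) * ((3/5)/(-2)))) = -18129650/43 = -421619.77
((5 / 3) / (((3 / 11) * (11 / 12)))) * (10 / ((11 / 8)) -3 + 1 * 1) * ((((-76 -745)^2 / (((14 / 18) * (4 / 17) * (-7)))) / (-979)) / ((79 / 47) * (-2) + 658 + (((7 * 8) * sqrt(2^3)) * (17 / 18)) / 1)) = 36491074670480895 / 1198432886172676 -1684657575646515 * sqrt(2) / 342409396049336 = 23.49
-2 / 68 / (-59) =1 / 2006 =0.00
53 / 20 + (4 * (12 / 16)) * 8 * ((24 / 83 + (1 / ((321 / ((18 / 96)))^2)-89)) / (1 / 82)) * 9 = -119448090703511 / 76021360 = -1571243.80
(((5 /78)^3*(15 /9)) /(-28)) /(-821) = 625 /32727004128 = 0.00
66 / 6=11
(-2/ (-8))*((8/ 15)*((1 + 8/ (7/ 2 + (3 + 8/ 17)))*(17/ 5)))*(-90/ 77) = -34612/ 30415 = -1.14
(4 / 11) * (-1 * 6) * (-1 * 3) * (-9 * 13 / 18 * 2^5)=-14976 / 11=-1361.45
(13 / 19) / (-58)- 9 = -9931 / 1102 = -9.01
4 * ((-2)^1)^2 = 16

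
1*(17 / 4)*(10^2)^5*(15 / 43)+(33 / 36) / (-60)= 458999999999527 / 30960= 14825581395.33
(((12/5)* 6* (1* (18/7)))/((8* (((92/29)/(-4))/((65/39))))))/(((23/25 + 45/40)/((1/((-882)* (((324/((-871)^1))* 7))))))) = -1262950/609827589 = -0.00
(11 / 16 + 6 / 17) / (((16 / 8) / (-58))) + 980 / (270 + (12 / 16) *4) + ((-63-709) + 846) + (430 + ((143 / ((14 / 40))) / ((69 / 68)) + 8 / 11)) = 5515759551 / 6262256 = 880.79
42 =42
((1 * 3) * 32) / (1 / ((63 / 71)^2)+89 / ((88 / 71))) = 1.31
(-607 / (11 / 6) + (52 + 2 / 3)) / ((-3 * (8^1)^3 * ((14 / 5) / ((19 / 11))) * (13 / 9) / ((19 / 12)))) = 4146085 / 33825792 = 0.12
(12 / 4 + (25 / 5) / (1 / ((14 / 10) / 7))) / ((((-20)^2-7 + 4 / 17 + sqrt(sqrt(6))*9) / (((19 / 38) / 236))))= -116236674225*6^(1 / 4) / 235660578099126802-60886809*6^(3 / 4) / 235660578099126802 + 2660315805*sqrt(6) / 235660578099126802 + 5078706975125 / 235660578099126802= 0.00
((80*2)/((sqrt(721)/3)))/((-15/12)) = -384*sqrt(721)/721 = -14.30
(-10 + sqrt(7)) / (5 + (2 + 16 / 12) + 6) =-30 / 43 + 3 * sqrt(7) / 43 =-0.51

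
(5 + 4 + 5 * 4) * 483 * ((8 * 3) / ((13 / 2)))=672336 / 13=51718.15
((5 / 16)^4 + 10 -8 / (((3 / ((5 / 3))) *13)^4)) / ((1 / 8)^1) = 122923862465185 / 1535088402432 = 80.08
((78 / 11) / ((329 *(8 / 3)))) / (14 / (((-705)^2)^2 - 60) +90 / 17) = 491350328773785 / 321845581873549888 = 0.00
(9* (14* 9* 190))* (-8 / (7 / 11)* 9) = -24377760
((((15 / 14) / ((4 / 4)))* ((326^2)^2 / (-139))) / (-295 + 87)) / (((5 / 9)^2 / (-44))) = -3773804274306 / 63245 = -59669606.68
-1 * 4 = -4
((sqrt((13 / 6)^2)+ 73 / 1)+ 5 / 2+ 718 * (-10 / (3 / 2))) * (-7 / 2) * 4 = 65926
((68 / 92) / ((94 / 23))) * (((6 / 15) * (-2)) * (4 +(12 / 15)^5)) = -459816 / 734375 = -0.63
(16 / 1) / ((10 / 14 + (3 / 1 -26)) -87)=-112 / 765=-0.15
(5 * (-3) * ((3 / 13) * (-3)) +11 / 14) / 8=2033 / 1456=1.40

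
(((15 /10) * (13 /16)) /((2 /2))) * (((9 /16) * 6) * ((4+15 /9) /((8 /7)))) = 41769 /2048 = 20.40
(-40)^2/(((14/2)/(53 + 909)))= 219885.71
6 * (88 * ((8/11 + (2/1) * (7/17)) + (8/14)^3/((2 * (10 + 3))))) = 62356512/75803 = 822.61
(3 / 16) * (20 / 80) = 3 / 64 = 0.05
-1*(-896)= 896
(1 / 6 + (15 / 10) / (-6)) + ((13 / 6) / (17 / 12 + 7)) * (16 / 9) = 1361 / 3636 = 0.37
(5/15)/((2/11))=11/6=1.83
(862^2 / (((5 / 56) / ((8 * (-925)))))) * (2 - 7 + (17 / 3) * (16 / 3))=-13979451485440 / 9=-1553272387271.11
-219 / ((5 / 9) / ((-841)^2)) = -1394050851 / 5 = -278810170.20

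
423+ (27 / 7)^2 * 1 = 21456 / 49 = 437.88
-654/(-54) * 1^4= 12.11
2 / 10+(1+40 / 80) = 17 / 10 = 1.70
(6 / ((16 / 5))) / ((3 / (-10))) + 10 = 15 / 4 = 3.75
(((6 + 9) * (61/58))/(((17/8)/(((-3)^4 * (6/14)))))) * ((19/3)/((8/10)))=7040925/3451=2040.26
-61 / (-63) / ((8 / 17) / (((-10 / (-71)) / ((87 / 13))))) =67405 / 1556604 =0.04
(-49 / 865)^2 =2401 / 748225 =0.00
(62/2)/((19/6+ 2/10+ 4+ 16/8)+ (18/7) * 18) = 210/377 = 0.56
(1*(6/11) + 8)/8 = 47/44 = 1.07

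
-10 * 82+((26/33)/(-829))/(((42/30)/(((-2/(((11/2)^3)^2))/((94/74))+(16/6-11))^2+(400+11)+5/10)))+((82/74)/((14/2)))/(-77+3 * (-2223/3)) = -834129135971677334287343828537/1016825707899405498200544900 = -820.33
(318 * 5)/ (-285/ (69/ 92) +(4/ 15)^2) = -178875/ 42742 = -4.18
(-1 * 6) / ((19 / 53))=-318 / 19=-16.74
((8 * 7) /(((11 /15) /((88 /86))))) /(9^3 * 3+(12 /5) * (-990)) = -160 /387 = -0.41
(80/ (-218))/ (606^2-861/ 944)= -37760/ 37787021607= -0.00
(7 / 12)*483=1127 / 4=281.75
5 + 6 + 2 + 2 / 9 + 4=155 / 9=17.22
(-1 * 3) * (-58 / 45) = 58 / 15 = 3.87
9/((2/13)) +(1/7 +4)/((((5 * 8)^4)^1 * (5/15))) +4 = 62.50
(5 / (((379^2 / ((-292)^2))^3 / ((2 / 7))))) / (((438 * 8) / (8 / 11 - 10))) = -180440151454720 / 228205435790926517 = -0.00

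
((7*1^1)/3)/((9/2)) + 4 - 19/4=-25/108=-0.23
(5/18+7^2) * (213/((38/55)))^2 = 13525885175/2888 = 4683478.25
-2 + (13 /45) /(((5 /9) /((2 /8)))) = -187 /100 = -1.87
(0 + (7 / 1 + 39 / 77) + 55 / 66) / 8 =3853 / 3696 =1.04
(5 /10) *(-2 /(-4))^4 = 1 /32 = 0.03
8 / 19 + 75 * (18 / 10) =2573 / 19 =135.42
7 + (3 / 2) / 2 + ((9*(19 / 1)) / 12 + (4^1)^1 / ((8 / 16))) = 30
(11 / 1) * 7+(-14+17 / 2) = 143 / 2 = 71.50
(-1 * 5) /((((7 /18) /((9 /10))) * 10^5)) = -81 /700000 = -0.00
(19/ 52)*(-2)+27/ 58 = -0.27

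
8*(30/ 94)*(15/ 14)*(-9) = -8100/ 329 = -24.62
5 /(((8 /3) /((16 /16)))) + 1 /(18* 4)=17 /9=1.89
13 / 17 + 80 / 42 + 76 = 28085 / 357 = 78.67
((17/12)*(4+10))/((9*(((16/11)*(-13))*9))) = -1309/101088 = -0.01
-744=-744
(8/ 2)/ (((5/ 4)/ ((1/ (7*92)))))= 4/ 805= 0.00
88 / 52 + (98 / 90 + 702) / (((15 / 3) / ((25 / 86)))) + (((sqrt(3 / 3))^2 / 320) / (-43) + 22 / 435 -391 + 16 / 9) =-1798005593 / 5187520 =-346.60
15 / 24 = 0.62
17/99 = 0.17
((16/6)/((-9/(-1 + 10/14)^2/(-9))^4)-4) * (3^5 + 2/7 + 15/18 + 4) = -360439276222/363182463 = -992.45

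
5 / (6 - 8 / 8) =1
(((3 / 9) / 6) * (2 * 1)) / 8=1 / 72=0.01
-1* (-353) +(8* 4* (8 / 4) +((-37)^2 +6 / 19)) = 33940 / 19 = 1786.32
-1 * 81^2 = -6561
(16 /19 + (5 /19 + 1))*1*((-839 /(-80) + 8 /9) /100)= 0.24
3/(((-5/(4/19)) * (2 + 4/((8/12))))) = -3/190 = -0.02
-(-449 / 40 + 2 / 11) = 11.04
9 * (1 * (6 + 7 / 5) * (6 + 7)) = 865.80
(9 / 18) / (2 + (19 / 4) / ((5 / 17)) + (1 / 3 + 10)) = 30 / 1709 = 0.02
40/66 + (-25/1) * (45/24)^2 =-184345/2112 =-87.28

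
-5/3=-1.67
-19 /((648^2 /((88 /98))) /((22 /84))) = -2299 /216040608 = -0.00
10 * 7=70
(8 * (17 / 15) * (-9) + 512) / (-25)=-2152 / 125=-17.22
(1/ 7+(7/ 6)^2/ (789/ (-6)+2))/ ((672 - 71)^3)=617/ 1012035356262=0.00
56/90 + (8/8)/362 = 10181/16290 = 0.62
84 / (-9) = -28 / 3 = -9.33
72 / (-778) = -36 / 389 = -0.09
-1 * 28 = -28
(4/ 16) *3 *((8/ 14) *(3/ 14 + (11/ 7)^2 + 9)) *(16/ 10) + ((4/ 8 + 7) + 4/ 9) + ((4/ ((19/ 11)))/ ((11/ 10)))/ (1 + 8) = 16.19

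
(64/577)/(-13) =-64/7501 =-0.01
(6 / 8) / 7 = 3 / 28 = 0.11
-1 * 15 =-15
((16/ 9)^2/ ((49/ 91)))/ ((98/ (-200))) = -332800/ 27783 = -11.98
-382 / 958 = -191 / 479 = -0.40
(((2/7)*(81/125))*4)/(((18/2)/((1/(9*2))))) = 4/875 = 0.00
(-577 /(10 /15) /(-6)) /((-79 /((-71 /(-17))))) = -40967 /5372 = -7.63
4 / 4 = 1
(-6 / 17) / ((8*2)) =-3 / 136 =-0.02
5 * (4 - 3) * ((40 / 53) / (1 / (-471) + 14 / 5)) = 471000 / 349217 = 1.35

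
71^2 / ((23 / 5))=25205 / 23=1095.87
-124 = -124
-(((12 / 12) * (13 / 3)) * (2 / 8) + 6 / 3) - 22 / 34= -761 / 204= -3.73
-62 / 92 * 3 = -93 / 46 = -2.02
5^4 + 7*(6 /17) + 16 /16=10684 /17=628.47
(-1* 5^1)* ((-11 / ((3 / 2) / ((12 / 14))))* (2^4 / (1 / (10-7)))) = 10560 / 7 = 1508.57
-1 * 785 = -785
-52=-52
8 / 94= 4 / 47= 0.09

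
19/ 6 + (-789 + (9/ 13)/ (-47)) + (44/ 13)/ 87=-27847505/ 35438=-785.81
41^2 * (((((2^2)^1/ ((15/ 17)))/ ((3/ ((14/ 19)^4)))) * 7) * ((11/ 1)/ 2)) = 169063360928/ 5864445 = 28828.54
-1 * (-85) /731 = 5 /43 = 0.12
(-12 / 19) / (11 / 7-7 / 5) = -3.68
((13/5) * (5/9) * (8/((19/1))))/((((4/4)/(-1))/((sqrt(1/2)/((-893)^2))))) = -52 * sqrt(2)/136363779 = -0.00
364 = 364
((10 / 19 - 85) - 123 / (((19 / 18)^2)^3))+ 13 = -7546045994 / 47045881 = -160.40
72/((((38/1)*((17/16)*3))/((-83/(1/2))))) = -31872/323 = -98.67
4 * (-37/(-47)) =148/47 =3.15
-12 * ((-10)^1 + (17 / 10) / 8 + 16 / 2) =429 / 20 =21.45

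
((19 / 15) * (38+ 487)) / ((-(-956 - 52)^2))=-95 / 145152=-0.00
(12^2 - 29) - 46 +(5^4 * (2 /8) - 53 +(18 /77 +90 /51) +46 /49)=6420963 /36652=175.19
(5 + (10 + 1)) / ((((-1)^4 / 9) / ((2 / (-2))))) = -144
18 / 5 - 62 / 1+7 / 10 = -57.70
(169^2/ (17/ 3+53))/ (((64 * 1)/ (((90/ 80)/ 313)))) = 771147/ 28205056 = 0.03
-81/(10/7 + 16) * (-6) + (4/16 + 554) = 142041/244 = 582.14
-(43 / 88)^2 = -0.24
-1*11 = -11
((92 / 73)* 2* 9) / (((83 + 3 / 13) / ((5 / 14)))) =26910 / 276451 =0.10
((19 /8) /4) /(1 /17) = 323 /32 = 10.09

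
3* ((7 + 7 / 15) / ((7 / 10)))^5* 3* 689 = 23119003648 / 27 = 856259394.37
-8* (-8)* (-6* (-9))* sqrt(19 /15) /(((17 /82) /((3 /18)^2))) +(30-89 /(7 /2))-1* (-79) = 585 /7 +2624* sqrt(285) /85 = 604.73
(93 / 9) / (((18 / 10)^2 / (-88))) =-68200 / 243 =-280.66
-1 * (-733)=733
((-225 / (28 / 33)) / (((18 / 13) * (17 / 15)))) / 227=-160875 / 216104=-0.74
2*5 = 10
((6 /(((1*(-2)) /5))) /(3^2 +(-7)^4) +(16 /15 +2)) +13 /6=18896 /3615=5.23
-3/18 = -0.17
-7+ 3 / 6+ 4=-5 / 2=-2.50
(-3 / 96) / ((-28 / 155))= 155 / 896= 0.17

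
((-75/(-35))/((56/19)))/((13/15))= 4275/5096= 0.84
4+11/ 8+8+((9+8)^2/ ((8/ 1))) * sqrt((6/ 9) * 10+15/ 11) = 107/ 8+289 * sqrt(8745)/ 264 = 115.75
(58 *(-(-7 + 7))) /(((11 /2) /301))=0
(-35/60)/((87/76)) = -133/261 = -0.51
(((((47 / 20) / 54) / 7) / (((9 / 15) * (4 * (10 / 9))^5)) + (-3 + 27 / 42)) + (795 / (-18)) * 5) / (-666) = 3839590297211 / 11457331200000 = 0.34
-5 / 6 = -0.83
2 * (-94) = -188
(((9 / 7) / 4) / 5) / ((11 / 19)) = 171 / 1540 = 0.11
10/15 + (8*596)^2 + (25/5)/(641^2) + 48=28022749005473/1232643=22733872.67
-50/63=-0.79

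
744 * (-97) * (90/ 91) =-6495120/ 91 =-71374.95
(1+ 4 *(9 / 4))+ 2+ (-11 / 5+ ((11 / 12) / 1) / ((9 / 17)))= 11.53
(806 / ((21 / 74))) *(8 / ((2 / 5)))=1192880 / 21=56803.81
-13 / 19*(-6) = 4.11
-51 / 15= -17 / 5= -3.40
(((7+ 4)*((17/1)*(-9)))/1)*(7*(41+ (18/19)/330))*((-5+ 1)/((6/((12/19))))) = 367121664/1805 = 203391.50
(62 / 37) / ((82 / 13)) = 403 / 1517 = 0.27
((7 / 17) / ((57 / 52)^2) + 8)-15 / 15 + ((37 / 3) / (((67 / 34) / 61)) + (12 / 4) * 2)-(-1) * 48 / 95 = 7320346097 / 18503055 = 395.63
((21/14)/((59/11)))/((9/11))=0.34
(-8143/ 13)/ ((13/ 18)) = -146574/ 169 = -867.30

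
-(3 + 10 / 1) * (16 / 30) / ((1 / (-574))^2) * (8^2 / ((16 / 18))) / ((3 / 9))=-2467116288 / 5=-493423257.60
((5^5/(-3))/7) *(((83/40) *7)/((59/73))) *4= -3786875/354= -10697.39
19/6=3.17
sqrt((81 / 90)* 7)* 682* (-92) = -94116* sqrt(70) / 5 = -157486.19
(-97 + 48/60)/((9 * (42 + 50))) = -481/4140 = -0.12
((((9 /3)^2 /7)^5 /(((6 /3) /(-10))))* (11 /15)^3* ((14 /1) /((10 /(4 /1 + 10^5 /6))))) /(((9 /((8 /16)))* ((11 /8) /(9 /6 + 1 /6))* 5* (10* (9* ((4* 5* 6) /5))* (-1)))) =1512863 /1500625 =1.01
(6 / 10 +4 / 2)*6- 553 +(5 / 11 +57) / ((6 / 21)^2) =166.42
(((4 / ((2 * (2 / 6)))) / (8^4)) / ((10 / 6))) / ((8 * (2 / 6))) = 27 / 81920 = 0.00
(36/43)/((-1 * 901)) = -36/38743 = -0.00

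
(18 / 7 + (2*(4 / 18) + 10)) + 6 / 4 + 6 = 2585 / 126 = 20.52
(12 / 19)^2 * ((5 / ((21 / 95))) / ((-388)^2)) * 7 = 75 / 178771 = 0.00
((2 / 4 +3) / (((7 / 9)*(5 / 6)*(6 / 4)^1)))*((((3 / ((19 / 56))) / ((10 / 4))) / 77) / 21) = 288 / 36575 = 0.01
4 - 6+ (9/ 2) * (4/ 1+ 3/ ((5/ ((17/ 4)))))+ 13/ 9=10411/ 360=28.92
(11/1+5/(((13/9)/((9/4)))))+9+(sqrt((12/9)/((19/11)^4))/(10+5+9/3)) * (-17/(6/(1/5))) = 1445/52 - 2057 * sqrt(3)/292410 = 27.78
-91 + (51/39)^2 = -15090/169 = -89.29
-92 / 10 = -46 / 5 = -9.20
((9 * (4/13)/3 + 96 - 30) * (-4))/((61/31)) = -107880/793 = -136.04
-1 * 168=-168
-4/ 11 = -0.36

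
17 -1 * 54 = -37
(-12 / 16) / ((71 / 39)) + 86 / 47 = 18925 / 13348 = 1.42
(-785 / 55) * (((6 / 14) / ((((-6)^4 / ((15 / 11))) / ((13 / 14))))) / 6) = -10205 / 10245312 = -0.00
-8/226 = -4/113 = -0.04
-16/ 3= -5.33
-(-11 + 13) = -2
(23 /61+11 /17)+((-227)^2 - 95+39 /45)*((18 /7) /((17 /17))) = 4800453276 /36295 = 132262.11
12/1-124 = -112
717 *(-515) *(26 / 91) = -738510 / 7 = -105501.43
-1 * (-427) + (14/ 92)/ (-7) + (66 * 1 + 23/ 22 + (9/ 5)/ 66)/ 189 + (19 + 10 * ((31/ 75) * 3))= 31336061/ 68310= 458.73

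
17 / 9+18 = 19.89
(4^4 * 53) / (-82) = -6784 / 41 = -165.46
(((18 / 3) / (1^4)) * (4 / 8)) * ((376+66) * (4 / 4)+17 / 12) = 5321 / 4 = 1330.25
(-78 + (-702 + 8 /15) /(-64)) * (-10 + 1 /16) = 1705487 /2560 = 666.21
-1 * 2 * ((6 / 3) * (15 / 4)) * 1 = -15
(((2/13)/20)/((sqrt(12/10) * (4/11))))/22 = sqrt(30)/6240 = 0.00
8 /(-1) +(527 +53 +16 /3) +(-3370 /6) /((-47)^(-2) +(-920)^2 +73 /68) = 44041106169056 /76283758875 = 577.33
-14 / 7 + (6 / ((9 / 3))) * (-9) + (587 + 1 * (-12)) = 555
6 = 6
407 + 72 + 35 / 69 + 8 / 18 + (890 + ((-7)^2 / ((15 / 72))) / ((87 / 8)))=41768252 / 30015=1391.58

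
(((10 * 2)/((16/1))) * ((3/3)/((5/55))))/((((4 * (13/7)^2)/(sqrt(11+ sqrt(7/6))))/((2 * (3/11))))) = 245 * sqrt(6 * sqrt(42)+ 396)/2704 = 1.89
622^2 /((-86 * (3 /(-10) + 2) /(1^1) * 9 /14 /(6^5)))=-23398744320 /731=-32009226.16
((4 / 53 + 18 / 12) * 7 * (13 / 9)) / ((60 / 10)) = 15197 / 5724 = 2.65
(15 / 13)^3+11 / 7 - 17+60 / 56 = -394347 / 30758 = -12.82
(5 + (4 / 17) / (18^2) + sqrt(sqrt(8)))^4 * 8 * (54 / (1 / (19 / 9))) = 304 * (1377 * 2^(3 / 4) + 6886)^4 / 1198435061547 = 1818677.36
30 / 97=0.31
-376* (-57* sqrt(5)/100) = 5358* sqrt(5)/25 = 479.23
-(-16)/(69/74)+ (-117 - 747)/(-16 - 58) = 73616/2553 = 28.84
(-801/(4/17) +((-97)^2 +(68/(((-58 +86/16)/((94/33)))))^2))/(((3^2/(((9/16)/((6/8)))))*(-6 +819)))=4646497631515/7532234881776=0.62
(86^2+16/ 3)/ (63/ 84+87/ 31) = 393328/ 189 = 2081.10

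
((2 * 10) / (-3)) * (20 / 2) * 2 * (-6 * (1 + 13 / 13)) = 1600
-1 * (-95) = 95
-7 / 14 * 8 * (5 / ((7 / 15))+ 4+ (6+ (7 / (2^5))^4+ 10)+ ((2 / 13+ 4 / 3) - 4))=-8073642097 / 71565312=-112.82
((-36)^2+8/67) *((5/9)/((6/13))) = 2822300/1809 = 1560.14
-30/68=-15/34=-0.44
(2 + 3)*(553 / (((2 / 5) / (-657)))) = -9083025 / 2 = -4541512.50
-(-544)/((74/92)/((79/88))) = 247112/407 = 607.15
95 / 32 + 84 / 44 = 1717 / 352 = 4.88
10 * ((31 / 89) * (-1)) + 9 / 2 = 181 / 178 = 1.02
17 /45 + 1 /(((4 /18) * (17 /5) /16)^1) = 16489 /765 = 21.55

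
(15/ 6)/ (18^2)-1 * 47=-30451/ 648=-46.99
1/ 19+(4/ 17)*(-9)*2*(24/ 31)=-32305/ 10013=-3.23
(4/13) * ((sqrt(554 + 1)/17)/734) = 2 * sqrt(555)/81107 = 0.00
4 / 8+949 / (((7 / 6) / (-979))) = -11148845 / 14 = -796346.07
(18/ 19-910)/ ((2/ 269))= -2323084/ 19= -122267.58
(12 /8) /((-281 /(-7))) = 21 /562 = 0.04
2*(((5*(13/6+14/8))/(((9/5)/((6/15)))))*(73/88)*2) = 17155/1188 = 14.44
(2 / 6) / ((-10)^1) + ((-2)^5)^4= 31457279 / 30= 1048575.97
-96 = -96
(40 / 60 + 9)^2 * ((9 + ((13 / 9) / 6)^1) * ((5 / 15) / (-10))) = -419659 / 14580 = -28.78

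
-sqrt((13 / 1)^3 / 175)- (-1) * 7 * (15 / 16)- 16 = -151 / 16- 13 * sqrt(91) / 35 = -12.98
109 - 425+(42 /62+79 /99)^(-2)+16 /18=-58061126575 /184525056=-314.65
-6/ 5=-1.20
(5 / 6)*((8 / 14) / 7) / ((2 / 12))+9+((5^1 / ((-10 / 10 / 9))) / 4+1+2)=227 / 196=1.16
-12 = -12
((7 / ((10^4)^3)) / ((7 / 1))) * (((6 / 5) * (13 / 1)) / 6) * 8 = 13 / 625000000000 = 0.00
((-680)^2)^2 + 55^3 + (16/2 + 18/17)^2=61792224746091/289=213813926457.06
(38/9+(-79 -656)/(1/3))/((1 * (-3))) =19807/27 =733.59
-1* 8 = -8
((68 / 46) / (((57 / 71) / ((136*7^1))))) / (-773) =-2298128 / 1013403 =-2.27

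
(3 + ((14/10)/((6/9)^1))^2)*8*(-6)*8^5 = -11654922.24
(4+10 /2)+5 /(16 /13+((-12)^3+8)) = 201031 /22344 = 9.00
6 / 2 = 3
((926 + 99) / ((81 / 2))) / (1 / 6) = 4100 / 27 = 151.85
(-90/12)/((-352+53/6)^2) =-270/4239481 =-0.00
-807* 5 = -4035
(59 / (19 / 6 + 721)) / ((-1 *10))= -177 / 21725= -0.01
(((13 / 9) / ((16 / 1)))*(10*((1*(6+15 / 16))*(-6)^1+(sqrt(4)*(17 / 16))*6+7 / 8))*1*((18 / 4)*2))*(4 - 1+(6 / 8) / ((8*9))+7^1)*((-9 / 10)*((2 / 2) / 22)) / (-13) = -20181 / 2816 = -7.17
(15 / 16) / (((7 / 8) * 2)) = 15 / 28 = 0.54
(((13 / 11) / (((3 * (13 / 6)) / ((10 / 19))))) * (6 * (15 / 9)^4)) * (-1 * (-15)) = 125000 / 1881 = 66.45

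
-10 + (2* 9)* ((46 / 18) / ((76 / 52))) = 408 / 19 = 21.47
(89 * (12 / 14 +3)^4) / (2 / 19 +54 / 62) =27858668661 / 1380575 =20179.03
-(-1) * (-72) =-72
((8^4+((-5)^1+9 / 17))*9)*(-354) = -221605416 / 17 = -13035612.71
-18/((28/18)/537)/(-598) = 43497/4186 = 10.39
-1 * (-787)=787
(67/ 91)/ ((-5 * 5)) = -67/ 2275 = -0.03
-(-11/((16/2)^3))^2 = -121/262144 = -0.00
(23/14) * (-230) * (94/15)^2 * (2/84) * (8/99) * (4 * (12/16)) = -18696976/218295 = -85.65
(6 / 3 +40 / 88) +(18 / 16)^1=315 / 88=3.58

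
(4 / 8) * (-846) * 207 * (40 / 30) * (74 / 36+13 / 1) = -1757706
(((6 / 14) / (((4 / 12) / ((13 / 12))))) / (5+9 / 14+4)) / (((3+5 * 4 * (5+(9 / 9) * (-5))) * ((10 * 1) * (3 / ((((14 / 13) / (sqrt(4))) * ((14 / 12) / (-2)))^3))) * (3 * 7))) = -0.00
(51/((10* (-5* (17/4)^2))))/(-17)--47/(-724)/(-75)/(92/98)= 612691/144372840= 0.00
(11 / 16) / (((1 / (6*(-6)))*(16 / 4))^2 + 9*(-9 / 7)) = -6237 / 104864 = -0.06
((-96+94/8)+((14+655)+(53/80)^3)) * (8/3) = 99846959/64000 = 1560.11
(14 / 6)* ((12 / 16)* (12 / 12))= 7 / 4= 1.75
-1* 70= -70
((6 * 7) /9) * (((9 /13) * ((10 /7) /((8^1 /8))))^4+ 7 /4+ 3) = 1565364259 /58778538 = 26.63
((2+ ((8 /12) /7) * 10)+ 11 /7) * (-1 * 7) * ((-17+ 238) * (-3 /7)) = 20995 /7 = 2999.29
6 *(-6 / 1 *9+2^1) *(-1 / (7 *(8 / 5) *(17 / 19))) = 3705 / 119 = 31.13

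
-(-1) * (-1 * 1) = -1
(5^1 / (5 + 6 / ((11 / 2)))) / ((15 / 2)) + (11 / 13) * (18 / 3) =5.19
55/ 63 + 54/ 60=1117/ 630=1.77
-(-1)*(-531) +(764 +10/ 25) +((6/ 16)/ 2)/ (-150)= 186719/ 800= 233.40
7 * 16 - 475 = -363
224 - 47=177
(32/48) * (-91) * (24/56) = -26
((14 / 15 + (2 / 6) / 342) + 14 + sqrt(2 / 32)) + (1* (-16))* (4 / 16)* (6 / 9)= 128431 / 10260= 12.52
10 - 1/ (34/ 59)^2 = 8079/ 1156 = 6.99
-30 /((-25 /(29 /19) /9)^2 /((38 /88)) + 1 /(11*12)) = -89919720 /23012707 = -3.91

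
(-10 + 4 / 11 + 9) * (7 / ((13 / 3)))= -147 / 143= -1.03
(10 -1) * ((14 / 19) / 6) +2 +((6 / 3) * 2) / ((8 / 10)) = 154 / 19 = 8.11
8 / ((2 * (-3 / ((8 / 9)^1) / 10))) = -320 / 27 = -11.85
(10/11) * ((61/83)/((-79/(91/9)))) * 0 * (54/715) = 0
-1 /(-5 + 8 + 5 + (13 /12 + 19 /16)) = -48 /493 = -0.10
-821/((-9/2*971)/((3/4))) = 821/5826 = 0.14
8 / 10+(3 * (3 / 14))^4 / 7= 1108453 / 1344560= 0.82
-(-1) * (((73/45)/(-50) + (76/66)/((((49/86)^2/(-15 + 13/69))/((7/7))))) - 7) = -11631356117/195252750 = -59.57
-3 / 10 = -0.30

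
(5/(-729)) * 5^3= -0.86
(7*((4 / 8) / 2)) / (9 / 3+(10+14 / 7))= 7 / 60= 0.12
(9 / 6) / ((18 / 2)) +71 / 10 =109 / 15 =7.27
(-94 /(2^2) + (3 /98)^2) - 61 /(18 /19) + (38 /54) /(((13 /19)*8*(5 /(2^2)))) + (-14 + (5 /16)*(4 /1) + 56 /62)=-13014553912 /130626405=-99.63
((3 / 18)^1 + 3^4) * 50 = 12175 / 3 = 4058.33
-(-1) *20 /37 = 20 /37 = 0.54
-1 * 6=-6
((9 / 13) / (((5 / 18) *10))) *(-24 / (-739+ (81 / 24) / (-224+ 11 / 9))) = 0.01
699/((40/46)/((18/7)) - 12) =-144693/2414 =-59.94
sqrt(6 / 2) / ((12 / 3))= 0.43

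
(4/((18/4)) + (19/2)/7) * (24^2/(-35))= -9056/245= -36.96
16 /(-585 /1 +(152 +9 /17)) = -34 /919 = -0.04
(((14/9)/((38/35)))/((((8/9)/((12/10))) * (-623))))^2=441/45751696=0.00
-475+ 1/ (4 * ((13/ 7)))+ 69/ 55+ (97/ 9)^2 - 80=-101339747/ 231660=-437.45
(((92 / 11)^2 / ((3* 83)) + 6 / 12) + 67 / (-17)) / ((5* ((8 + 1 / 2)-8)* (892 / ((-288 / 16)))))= 9711951 / 380730130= 0.03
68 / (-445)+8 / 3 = 3356 / 1335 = 2.51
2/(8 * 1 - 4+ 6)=1/5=0.20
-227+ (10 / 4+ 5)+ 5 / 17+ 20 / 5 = -7317 / 34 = -215.21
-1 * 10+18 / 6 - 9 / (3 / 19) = -64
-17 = -17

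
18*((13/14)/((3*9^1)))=13/21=0.62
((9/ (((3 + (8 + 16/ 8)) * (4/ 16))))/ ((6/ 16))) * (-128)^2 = 1572864/ 13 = 120989.54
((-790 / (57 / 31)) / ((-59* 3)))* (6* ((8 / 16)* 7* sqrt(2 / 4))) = 85715* sqrt(2) / 3363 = 36.04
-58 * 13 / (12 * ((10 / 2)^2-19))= -377 / 36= -10.47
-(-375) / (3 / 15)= 1875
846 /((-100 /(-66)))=13959 /25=558.36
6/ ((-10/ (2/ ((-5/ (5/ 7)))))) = 6/ 35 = 0.17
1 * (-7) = -7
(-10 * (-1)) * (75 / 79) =750 / 79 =9.49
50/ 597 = 0.08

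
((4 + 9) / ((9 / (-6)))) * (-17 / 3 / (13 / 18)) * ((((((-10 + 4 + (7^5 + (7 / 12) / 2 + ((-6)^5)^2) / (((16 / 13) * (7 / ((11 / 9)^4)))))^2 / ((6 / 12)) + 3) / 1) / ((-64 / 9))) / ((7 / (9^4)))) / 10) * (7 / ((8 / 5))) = -1924729222154354578.72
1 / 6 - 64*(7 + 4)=-4223 / 6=-703.83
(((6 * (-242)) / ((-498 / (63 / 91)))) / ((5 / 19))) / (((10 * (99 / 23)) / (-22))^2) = 2.00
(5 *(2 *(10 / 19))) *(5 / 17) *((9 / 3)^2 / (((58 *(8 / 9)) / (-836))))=-111375 / 493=-225.91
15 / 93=5 / 31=0.16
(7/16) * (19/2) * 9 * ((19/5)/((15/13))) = 98553/800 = 123.19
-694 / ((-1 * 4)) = 347 / 2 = 173.50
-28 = -28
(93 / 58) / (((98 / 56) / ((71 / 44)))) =6603 / 4466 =1.48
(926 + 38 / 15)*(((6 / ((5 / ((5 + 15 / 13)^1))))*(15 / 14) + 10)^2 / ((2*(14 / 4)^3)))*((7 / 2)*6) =29604242560 / 405769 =72958.36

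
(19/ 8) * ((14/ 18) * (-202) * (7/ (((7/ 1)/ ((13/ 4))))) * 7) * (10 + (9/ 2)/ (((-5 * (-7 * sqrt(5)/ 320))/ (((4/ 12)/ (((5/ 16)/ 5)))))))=-5588128 * sqrt(5)/ 15 - 6112015/ 72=-917918.04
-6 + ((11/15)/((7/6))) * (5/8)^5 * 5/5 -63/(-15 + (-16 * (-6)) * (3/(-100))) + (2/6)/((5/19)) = -294750727/256327680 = -1.15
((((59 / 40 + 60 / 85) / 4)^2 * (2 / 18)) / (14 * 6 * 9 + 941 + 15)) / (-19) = -2199289 / 2165896396800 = -0.00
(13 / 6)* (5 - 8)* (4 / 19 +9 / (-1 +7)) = -845 / 76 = -11.12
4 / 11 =0.36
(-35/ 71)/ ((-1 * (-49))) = -0.01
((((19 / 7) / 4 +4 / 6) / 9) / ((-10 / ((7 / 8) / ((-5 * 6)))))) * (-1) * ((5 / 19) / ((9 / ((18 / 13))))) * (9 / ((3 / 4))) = -113 / 533520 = -0.00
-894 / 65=-13.75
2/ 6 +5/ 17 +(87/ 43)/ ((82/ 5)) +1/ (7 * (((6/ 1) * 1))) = 0.77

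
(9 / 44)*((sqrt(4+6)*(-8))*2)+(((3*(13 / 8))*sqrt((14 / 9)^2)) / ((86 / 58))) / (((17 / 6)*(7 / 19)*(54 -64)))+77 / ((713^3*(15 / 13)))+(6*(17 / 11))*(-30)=-48732968613450799 / 174875875618620 -36*sqrt(10) / 11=-289.02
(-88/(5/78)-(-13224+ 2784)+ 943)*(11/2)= 550561/10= 55056.10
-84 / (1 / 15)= -1260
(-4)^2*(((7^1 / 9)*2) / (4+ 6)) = 112 / 45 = 2.49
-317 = -317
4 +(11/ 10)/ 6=251/ 60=4.18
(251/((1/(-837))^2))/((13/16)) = 2813485104/13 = 216421931.08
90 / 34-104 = -1723 / 17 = -101.35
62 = 62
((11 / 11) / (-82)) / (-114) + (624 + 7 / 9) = 624.78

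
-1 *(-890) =890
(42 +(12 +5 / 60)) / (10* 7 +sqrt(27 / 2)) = 22715 / 29319-649* sqrt(6) / 39092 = 0.73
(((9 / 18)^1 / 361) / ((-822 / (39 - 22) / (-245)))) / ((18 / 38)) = 0.01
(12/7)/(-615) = -4/1435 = -0.00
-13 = -13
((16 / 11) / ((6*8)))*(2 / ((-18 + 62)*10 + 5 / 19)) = 38 / 276045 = 0.00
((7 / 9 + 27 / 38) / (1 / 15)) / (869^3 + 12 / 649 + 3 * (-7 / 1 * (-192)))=1651705 / 48552494290194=0.00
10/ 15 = 2/ 3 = 0.67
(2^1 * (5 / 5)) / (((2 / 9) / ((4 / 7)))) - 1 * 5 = 1 / 7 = 0.14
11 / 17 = 0.65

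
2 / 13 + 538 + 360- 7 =11585 / 13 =891.15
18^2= 324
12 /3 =4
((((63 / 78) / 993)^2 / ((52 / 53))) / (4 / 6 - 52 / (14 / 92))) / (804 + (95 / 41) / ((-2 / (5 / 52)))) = -319431 / 129873944694787228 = -0.00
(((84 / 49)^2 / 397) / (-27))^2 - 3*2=-20434637030 / 3405772881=-6.00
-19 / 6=-3.17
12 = 12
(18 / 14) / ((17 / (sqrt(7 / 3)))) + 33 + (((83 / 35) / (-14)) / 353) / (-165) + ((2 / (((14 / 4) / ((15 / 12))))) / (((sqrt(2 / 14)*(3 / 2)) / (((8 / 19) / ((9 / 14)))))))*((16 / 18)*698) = 3*sqrt(21) / 119 + 941821733 / 28540050 + 893440*sqrt(7) / 4617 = 545.10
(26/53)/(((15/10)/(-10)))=-520/159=-3.27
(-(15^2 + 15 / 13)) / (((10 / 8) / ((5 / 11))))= -11760 / 143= -82.24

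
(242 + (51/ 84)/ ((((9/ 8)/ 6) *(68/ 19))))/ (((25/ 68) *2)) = 173434/ 525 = 330.35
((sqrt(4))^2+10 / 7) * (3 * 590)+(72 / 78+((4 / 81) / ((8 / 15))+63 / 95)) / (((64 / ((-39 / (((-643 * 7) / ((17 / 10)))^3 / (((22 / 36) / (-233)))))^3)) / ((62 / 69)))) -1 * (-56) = 9664.57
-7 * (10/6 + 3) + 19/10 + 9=-21.77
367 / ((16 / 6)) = 1101 / 8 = 137.62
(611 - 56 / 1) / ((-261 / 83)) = -15355 / 87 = -176.49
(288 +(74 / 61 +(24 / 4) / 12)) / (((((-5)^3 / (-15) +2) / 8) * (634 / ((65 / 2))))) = 11.50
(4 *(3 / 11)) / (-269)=-12 / 2959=-0.00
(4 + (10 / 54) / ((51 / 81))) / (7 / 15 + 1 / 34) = 8.66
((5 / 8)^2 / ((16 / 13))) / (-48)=-325 / 49152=-0.01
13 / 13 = 1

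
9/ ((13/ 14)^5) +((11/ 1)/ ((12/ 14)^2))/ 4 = 897146831/ 53466192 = 16.78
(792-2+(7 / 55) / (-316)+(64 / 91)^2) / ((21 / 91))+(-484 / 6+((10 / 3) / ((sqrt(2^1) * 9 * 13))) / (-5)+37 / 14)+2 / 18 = 333549564709 / 99639540-sqrt(2) / 351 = 3347.56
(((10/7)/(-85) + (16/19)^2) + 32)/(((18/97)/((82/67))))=5585418110/25904277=215.62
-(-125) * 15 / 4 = 1875 / 4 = 468.75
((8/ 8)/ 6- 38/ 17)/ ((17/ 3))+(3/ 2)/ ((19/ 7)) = 1030/ 5491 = 0.19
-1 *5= -5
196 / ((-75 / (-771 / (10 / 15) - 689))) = 361718 / 75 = 4822.91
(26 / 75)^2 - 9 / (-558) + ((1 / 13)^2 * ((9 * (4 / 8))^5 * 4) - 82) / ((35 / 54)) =-58.99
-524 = -524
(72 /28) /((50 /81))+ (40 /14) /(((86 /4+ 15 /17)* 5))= 558169 /133175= 4.19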